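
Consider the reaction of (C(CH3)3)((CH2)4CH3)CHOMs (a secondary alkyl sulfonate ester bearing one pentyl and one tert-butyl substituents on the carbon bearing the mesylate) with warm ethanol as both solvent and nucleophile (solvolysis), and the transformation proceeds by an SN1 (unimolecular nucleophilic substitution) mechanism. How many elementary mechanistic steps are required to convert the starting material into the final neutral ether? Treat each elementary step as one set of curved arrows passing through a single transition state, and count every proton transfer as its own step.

Step 1: The C–O bond breaks with both electrons going to the mesylate; MsO⁻ leaves and a secondary carbocation remains.
Step 2: Carbocation rearrangement: a 1,2-methyl shift from the adjacent tert-butyl carbon converts the initially-formed secondary cation into the more stable tertiary cation.
Step 3: A lone pair on the oxygen of CH3CH2OH attacks the carbocation, forming a new C–O σ-bond and an oxonium ion.
Step 4: Proton transfer from the O–H of the oxonium ion to a solvent molecule delivers the neutral ether.
Total: 4 elementary steps.

4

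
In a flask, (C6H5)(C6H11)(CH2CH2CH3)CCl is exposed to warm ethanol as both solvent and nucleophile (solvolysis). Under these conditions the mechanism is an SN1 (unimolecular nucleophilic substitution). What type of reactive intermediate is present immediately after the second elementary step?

oxonium ion

Step 1: Rate-determining heterolysis of the C–Cl bond gives Cl⁻ and a tertiary carbocation.
Step 2: Nucleophilic capture: the oxygen of CH3CH2OH bonds to the cationic carbon, producing an oxonium-ion intermediate.
After step 2 the species present is an oxonium ion.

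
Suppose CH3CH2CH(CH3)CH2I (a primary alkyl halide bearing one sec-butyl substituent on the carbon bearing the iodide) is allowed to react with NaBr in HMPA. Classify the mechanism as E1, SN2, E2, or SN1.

Conditions: a primary substrate with a strong nucleophile in the polar aprotic solvent HMPA.
These conditions are the textbook signature of the SN2 pathway.
An unhindered substrate with a strong nucleophile in a polar aprotic solvent favours one-step backside displacement.

SN2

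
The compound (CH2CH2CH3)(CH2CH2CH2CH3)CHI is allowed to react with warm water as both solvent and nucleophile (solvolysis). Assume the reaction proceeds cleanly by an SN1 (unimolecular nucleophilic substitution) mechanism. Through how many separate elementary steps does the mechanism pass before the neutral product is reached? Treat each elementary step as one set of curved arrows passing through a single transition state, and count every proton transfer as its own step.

Step 1: Unassisted departure of I⁻ (taking the C–I bonding pair) generates a secondary carbocation.
(No 1,2-shift: no single shift to an adjacent carbon would give a more stable cation.)
Step 2: A lone pair on the oxygen of H2O attacks the carbocation, forming a new C–O σ-bond and an oxonium ion.
Step 3: Deprotonation of the oxonium oxygen by solvent water yields the neutral alcohol.
Total: 3 elementary steps.

3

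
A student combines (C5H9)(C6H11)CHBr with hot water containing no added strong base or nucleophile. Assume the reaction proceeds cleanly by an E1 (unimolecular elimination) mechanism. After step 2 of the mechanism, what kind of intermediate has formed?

Step 1: The C–Br bond breaks with both electrons going to the bromide; Br⁻ leaves and a secondary carbocation remains.
Step 2: Carbocation rearrangement: a 1,2-hydride shift from the adjacent cyclohexyl carbon converts the initially-formed secondary cation into the more stable tertiary cation.
After step 2 the species present is a tertiary carbocation.

tertiary carbocation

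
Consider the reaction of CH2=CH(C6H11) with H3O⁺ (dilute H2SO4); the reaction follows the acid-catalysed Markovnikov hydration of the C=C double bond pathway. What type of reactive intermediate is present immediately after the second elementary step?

Step 1: The π electrons of the C=C bond attack a proton of H3O⁺; Markovnikov addition places the new C–H on the less-substituted alkene carbon, so the positive charge ends up on the more-substituted carbon — a secondary carbocation. H2O is released.
Step 2: A hydride (H with its bonding pair) migrates from the adjacent cyclohexyl carbon to the cationic centre — a 1,2-hydride shift — upgrading the secondary cation to a tertiary one.
After step 2 the species present is a tertiary carbocation.

tertiary carbocation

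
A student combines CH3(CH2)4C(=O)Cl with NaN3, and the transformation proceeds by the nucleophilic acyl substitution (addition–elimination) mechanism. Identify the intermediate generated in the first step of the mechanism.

tetrahedral intermediate

Step 1: N3⁻ adds to the carbonyl carbon; the C=O π electrons shift onto oxygen and a tetrahedral alkoxide intermediate forms.
After step 1 the species present is a tetrahedral intermediate.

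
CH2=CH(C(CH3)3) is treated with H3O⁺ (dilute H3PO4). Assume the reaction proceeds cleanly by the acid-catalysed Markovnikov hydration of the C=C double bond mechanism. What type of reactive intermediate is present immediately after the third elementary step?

oxonium ion

Step 1: Protonation of the alkene by H3O⁺: the π bond acts as the nucleophile and picks up H⁺, giving the more stable (Markovnikov) secondary carbocation. H2O is released.
Step 2: A 1,2-methyl shift from the adjacent tert-butyl carbon moves the positive charge from the secondary centre to an adjacent carbon, generating a more stable tertiary carbocation.
Step 3: Nucleophilic capture of the cation by H2O produces the protonated alcohol (an oxonium ion).
After step 3 the species present is an oxonium ion.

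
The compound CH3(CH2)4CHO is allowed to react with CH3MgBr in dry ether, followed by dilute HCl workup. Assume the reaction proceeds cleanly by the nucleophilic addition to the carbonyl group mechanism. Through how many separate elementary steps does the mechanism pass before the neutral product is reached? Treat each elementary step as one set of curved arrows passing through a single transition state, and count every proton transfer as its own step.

Step 1: A lone pair / filled orbital on the carbanion-like carbon of CH3MgBr attacks the electrophilic carbonyl carbon; the π(C=O) electrons shift onto oxygen, producing a tetrahedral alkoxide intermediate.
Step 2: Protonation of the alkoxide by dilute HCl workup furnishes an alcohol.
Total: 2 elementary steps.

2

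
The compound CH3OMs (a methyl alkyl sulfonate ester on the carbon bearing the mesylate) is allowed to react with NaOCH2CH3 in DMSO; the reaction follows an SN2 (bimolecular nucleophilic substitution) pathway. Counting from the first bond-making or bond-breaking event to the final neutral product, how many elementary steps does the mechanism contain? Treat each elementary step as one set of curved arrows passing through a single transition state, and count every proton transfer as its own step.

Step 1: Backside attack by CH3CH2O⁻ on the carbon bearing the mesylate: the new C–O bond forms as the C–O bond breaks, with Walden inversion at carbon.
Total: 1 elementary step.

1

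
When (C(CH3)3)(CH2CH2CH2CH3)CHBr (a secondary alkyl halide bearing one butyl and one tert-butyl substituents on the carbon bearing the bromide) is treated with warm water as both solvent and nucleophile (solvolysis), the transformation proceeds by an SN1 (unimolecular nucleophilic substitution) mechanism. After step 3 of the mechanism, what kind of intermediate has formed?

oxonium ion

Step 1: The C–Br bond breaks with both electrons going to the bromide; Br⁻ leaves and a secondary carbocation remains.
Step 2: A methyl group with its bonding pair migrates from the adjacent tert-butyl carbon to the cationic centre — a 1,2-methyl shift — upgrading the secondary cation to a tertiary one.
Step 3: Nucleophilic capture: the oxygen of H2O bonds to the cationic carbon, producing an oxonium-ion intermediate.
After step 3 the species present is an oxonium ion.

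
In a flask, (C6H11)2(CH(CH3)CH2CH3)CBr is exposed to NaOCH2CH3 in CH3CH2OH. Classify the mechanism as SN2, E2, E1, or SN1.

Conditions: a strong base with a tertiary substrate bearing a β-hydrogen.
These conditions are the textbook signature of the E2 pathway.
A strong (often hindered) base removes a β-H in concert with loss of the leaving group — bimolecular elimination.

E2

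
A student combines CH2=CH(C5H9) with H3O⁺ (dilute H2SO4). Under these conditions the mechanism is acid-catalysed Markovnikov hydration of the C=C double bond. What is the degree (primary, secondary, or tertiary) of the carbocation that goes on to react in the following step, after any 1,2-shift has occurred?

Step 1: Electrophilic addition begins with the π(C=C) electrons forming a bond to the proton of H3O⁺. Following Markovnikov's rule, the resulting cation is secondary. H2O is released.
Step 2: Carbocation rearrangement: a 1,2-hydride shift from the adjacent cyclopentyl carbon converts the initially-formed secondary cation into the more stable tertiary cation.
The cation rearranges from secondary to tertiary via a 1,2-hydride shift from the adjacent cyclopentyl carbon; the tertiary cation is what reacts next.

tertiary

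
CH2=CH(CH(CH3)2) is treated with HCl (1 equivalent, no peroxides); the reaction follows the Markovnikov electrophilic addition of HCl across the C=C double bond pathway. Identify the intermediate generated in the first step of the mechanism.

secondary carbocation

Step 1: Protonation of the alkene by HCl: the π bond acts as the nucleophile and picks up H⁺, giving the more stable (Markovnikov) secondary carbocation. The H–Cl bond breaks heterolytically, releasing Cl⁻.
After step 1 the species present is a secondary carbocation.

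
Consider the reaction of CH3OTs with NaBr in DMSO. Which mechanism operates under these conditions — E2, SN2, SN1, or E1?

Conditions: a methyl substrate with a strong nucleophile in the polar aprotic solvent DMSO.
These conditions are the textbook signature of the SN2 pathway.
An unhindered substrate with a strong nucleophile in a polar aprotic solvent favours one-step backside displacement.

SN2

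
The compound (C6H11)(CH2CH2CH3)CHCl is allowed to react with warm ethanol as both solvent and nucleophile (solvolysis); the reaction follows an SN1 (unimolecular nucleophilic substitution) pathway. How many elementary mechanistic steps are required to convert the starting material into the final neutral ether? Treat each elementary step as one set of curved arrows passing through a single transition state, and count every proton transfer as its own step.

4

Step 1: Unassisted departure of Cl⁻ (taking the C–Cl bonding pair) generates a secondary carbocation.
Step 2: Carbocation rearrangement: a 1,2-hydride shift from the adjacent cyclohexyl carbon converts the initially-formed secondary cation into the more stable tertiary cation.
Step 3: CH3CH2OH donates an oxygen lone pair into the empty p orbital of the cation, giving a protonated ether (an oxonium ion).
Step 4: Deprotonation of the oxonium oxygen by solvent ethanol yields the neutral ether.
Total: 4 elementary steps.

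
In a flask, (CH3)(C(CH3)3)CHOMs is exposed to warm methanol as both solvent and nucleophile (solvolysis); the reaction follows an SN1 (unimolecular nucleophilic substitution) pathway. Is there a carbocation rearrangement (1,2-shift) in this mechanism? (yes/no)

yes

The first-formed carbocation is secondary.
The adjacent tert-butyl carbon has no hydrogen but bears methyl groups; migration of one methyl with its bonding pair (a 1,2-methyl shift) places the charge on a tertiary centre.
Tertiary is more stable than secondary, so the shift occurs.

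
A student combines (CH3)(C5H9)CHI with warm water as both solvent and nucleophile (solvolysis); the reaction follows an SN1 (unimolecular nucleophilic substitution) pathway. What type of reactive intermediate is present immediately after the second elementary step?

Step 1: The C–I bond breaks with both electrons going to the iodide; I⁻ leaves and a secondary carbocation remains.
Step 2: A 1,2-hydride shift from the adjacent cyclopentyl carbon moves the positive charge from the secondary centre to an adjacent carbon, generating a more stable tertiary carbocation.
After step 2 the species present is a tertiary carbocation.

tertiary carbocation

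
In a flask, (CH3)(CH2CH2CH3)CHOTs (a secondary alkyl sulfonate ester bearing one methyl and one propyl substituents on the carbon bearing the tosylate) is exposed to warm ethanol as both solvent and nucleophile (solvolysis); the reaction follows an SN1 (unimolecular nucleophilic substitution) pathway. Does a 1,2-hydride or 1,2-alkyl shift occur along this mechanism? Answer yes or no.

no

The first-formed carbocation is secondary.
No single 1,2-shift to an adjacent carbon would produce a more-substituted cation than the one already present, so no rearrangement occurs.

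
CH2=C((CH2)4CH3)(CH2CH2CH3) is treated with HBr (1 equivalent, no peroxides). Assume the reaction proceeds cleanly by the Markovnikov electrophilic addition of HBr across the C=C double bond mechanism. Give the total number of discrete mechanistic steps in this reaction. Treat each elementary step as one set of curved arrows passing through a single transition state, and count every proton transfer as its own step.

2

Step 1: Protonation of the alkene by HBr: the π bond acts as the nucleophile and picks up H⁺, giving the more stable (Markovnikov) tertiary carbocation. The H–Br bond breaks heterolytically, releasing Br⁻.
(No 1,2-shift: no single shift to an adjacent carbon would give a more stable cation.)
Step 2: Nucleophilic attack by Br⁻ on the carbocation completes the addition, giving R–Br.
Total: 2 elementary steps.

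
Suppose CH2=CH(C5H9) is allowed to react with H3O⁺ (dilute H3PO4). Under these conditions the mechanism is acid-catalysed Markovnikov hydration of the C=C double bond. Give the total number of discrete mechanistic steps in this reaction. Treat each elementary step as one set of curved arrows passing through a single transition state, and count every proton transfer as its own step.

Step 1: Electrophilic addition begins with the π(C=C) electrons forming a bond to the proton of H3O⁺. Following Markovnikov's rule, the resulting cation is secondary. H2O is released.
Step 2: Carbocation rearrangement: a 1,2-hydride shift from the adjacent cyclopentyl carbon converts the initially-formed secondary cation into the more stable tertiary cation.
Step 3: Nucleophilic capture of the cation by H2O produces the protonated alcohol (an oxonium ion).
Step 4: H2O removes a proton from the oxonium oxygen, regenerating H3O⁺ and giving the neutral alcohol.
Total: 4 elementary steps.

4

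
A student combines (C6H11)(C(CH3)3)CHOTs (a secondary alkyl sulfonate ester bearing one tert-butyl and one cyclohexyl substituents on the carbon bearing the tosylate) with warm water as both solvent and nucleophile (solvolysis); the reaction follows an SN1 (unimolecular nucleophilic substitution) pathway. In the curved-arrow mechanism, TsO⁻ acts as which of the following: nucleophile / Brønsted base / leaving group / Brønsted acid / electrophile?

leaving group

Step 1: Ionisation: the C–O σ-bond cleaves heterolytically; both bonding electrons depart with TsO⁻, leaving a secondary carbocation at the α-carbon.
TsO⁻ departs with both electrons of the breaking σ-bond — that is the definition of a leaving group.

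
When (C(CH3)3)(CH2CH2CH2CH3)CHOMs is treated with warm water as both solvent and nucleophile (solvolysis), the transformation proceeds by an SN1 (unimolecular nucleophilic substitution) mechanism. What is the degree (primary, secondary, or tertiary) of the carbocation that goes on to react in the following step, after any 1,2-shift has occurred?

Step 1: Unassisted departure of MsO⁻ (taking the C–O bonding pair) generates a secondary carbocation.
Step 2: A 1,2-methyl shift from the adjacent tert-butyl carbon moves the positive charge from the secondary centre to an adjacent carbon, generating a more stable tertiary carbocation.
The cation rearranges from secondary to tertiary via a 1,2-methyl shift from the adjacent tert-butyl carbon; the tertiary cation is what reacts next.

tertiary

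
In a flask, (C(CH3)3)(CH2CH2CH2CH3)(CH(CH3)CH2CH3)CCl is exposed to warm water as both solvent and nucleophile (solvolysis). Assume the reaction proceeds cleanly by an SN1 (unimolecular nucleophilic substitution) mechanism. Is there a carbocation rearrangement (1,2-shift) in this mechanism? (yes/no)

The first-formed carbocation is tertiary.
No single 1,2-shift to an adjacent carbon would produce a more-substituted cation than the one already present, so no rearrangement occurs.

no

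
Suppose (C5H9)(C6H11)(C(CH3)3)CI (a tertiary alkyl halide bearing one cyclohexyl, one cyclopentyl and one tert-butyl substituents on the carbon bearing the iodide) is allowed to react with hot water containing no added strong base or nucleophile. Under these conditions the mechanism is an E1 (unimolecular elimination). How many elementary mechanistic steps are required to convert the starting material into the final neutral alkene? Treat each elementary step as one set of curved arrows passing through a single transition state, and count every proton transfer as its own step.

Step 1: Ionisation: the C–I σ-bond cleaves heterolytically; both bonding electrons depart with I⁻, leaving a tertiary carbocation at the α-carbon.
(No 1,2-shift: no single shift to an adjacent carbon would give a more stable cation.)
Step 2: A water molecule (solvent) deprotonates a β-carbon; as the C–H bond breaks, those electrons form the new alkene π bond.
Total: 2 elementary steps.

2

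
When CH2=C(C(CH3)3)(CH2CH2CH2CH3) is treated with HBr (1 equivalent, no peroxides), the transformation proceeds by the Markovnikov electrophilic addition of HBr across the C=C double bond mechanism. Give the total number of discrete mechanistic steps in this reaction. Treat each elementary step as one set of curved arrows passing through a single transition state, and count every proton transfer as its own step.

Step 1: Protonation of the alkene by HBr: the π bond acts as the nucleophile and picks up H⁺, giving the more stable (Markovnikov) tertiary carbocation. The H–Br bond breaks heterolytically, releasing Br⁻.
(No 1,2-shift: no single shift to an adjacent carbon would give a more stable cation.)
Step 2: Nucleophilic attack by Br⁻ on the carbocation completes the addition, giving R–Br.
Total: 2 elementary steps.

2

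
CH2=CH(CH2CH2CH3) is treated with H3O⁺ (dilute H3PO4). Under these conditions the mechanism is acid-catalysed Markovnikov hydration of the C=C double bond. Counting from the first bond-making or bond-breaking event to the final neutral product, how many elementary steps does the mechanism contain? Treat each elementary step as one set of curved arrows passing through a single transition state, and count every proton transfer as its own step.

Step 1: Protonation of the alkene by H3O⁺: the π bond acts as the nucleophile and picks up H⁺, giving the more stable (Markovnikov) secondary carbocation. H2O is released.
(No 1,2-shift: no single shift to an adjacent carbon would give a more stable cation.)
Step 2: Water acts as the nucleophile: an oxygen lone pair bonds to the cationic carbon, giving an oxonium-ion intermediate.
Step 3: H2O removes a proton from the oxonium oxygen, regenerating H3O⁺ and giving the neutral alcohol.
Total: 3 elementary steps.

3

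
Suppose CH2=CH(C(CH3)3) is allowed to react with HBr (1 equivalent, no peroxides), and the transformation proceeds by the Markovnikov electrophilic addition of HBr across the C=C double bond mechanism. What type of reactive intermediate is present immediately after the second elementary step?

Step 1: The π electrons of the C=C bond attack a proton of HBr; Markovnikov addition places the new C–H on the less-substituted alkene carbon, so the positive charge ends up on the more-substituted carbon — a secondary carbocation. The H–Br bond breaks heterolytically, releasing Br⁻.
Step 2: Carbocation rearrangement: a 1,2-methyl shift from the adjacent tert-butyl carbon converts the initially-formed secondary cation into the more stable tertiary cation.
After step 2 the species present is a tertiary carbocation.

tertiary carbocation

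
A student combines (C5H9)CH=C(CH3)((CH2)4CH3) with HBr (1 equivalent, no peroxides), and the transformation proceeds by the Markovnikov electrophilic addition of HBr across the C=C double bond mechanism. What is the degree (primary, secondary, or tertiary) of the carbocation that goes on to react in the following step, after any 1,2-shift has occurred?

Step 1: Electrophilic addition begins with the π(C=C) electrons forming a bond to the proton of HBr. Following Markovnikov's rule, the resulting cation is tertiary. The H–Br bond breaks heterolytically, releasing Br⁻.
No single 1,2-shift to an adjacent carbon would give a more-substituted cation, so no rearrangement occurs.

tertiary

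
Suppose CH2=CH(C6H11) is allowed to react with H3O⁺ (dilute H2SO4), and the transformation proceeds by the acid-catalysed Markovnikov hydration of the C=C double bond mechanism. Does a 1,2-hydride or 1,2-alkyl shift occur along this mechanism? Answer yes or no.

The first-formed carbocation is secondary.
The adjacent cyclohexyl carbon already bears 2 other carbon substituents and has a hydrogen to migrate; after a 1,2-hydride shift from that carbon the positive charge sits on a tertiary centre.
Tertiary is more stable than secondary, so the shift occurs.

yes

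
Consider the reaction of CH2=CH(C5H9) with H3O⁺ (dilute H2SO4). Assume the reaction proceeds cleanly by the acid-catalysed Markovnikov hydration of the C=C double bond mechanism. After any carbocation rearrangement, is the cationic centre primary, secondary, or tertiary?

tertiary

Step 1: The π electrons of the C=C bond attack a proton of H3O⁺; Markovnikov addition places the new C–H on the less-substituted alkene carbon, so the positive charge ends up on the more-substituted carbon — a secondary carbocation. H2O is released.
Step 2: A hydride (H with its bonding pair) migrates from the adjacent cyclopentyl carbon to the cationic centre — a 1,2-hydride shift — upgrading the secondary cation to a tertiary one.
The cation rearranges from secondary to tertiary via a 1,2-hydride shift from the adjacent cyclopentyl carbon; the tertiary cation is what reacts next.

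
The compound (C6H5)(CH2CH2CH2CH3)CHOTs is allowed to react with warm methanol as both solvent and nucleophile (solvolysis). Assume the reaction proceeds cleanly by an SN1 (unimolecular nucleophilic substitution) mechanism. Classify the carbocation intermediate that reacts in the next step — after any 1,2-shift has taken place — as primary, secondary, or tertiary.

Step 1: Rate-determining heterolysis of the C–O bond gives TsO⁻ and a secondary carbocation.
No single 1,2-shift to an adjacent carbon would give a more-substituted cation, so no rearrangement occurs.

secondary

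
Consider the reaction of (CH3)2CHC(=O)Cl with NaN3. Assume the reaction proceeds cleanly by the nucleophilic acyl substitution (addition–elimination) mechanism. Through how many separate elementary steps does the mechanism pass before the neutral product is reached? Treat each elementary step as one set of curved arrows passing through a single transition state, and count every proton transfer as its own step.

Step 1: N3⁻ adds to the carbonyl carbon; the C=O π electrons shift onto oxygen and a tetrahedral alkoxide intermediate forms.
Step 2: Collapse of the tetrahedral intermediate: the alkoxide oxygen pushes its lone pair back to re-form C=O while Cl⁻ leaves.
Total: 2 elementary steps.

2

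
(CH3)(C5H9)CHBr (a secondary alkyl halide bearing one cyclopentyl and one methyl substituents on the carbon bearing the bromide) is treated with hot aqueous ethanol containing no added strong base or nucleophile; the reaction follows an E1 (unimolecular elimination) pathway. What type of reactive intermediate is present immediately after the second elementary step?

Step 1: Rate-determining heterolysis of the C–Br bond gives Br⁻ and a secondary carbocation.
Step 2: A 1,2-hydride shift from the adjacent cyclopentyl carbon moves the positive charge from the secondary centre to an adjacent carbon, generating a more stable tertiary carbocation.
After step 2 the species present is a tertiary carbocation.

tertiary carbocation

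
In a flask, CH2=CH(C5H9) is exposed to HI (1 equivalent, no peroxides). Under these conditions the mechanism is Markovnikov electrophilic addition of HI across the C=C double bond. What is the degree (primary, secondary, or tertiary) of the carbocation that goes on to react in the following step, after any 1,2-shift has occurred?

Step 1: The π electrons of the C=C bond attack a proton of HI; Markovnikov addition places the new C–H on the less-substituted alkene carbon, so the positive charge ends up on the more-substituted carbon — a secondary carbocation. The H–I bond breaks heterolytically, releasing I⁻.
Step 2: A hydride (H with its bonding pair) migrates from the adjacent cyclopentyl carbon to the cationic centre — a 1,2-hydride shift — upgrading the secondary cation to a tertiary one.
The cation rearranges from secondary to tertiary via a 1,2-hydride shift from the adjacent cyclopentyl carbon; the tertiary cation is what reacts next.

tertiary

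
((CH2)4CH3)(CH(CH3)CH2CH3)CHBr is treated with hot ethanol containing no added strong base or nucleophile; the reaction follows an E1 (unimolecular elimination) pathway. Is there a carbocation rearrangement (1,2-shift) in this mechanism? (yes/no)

yes

The first-formed carbocation is secondary.
The adjacent sec-butyl carbon already bears 2 other carbon substituents and has a hydrogen to migrate; after a 1,2-hydride shift from that carbon the positive charge sits on a tertiary centre.
Tertiary is more stable than secondary, so the shift occurs.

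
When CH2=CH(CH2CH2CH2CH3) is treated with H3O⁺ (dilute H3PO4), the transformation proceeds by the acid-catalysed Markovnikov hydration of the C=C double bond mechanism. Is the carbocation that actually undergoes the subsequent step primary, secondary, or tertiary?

Step 1: Protonation of the alkene by H3O⁺: the π bond acts as the nucleophile and picks up H⁺, giving the more stable (Markovnikov) secondary carbocation. H2O is released.
No single 1,2-shift to an adjacent carbon would give a more-substituted cation, so no rearrangement occurs.

secondary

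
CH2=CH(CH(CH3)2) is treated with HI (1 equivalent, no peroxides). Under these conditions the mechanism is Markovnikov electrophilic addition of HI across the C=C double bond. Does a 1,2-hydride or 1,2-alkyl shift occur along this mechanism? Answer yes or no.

The first-formed carbocation is secondary.
The adjacent isopropyl carbon already bears 2 other carbon substituents and has a hydrogen to migrate; after a 1,2-hydride shift from that carbon the positive charge sits on a tertiary centre.
Tertiary is more stable than secondary, so the shift occurs.

yes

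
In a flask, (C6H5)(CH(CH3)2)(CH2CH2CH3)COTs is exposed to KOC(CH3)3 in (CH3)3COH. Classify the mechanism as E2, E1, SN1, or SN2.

E2

Conditions: a strong/bulky base with a tertiary substrate bearing a β-hydrogen.
These conditions are the textbook signature of the E2 pathway.
A strong (often hindered) base removes a β-H in concert with loss of the leaving group — bimolecular elimination.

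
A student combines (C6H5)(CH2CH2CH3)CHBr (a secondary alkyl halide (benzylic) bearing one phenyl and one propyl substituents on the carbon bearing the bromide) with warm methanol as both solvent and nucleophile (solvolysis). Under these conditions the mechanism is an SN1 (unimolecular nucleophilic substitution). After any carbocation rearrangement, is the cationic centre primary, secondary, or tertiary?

Step 1: Ionisation: the C–Br σ-bond cleaves heterolytically; both bonding electrons depart with Br⁻, leaving a secondary carbocation at the α-carbon.
No single 1,2-shift to an adjacent carbon would give a more-substituted cation, so no rearrangement occurs.

secondary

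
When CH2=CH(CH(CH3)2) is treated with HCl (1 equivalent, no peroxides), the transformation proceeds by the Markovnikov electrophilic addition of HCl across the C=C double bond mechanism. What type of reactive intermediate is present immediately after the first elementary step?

Step 1: Electrophilic addition begins with the π(C=C) electrons forming a bond to the proton of HCl. Following Markovnikov's rule, the resulting cation is secondary. The H–Cl bond breaks heterolytically, releasing Cl⁻.
After step 1 the species present is a secondary carbocation.

secondary carbocation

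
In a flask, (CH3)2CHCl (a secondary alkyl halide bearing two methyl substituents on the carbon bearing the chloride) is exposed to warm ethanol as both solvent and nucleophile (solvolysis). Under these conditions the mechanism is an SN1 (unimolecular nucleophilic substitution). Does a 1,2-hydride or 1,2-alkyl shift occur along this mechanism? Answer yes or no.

The first-formed carbocation is secondary.
No single 1,2-shift to an adjacent carbon would produce a more-substituted cation than the one already present, so no rearrangement occurs.

no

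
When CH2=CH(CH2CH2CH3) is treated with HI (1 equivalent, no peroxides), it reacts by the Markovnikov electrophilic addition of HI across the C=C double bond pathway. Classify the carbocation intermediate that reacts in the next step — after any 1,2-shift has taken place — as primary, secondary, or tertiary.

Step 1: Protonation of the alkene by HI: the π bond acts as the nucleophile and picks up H⁺, giving the more stable (Markovnikov) secondary carbocation. The H–I bond breaks heterolytically, releasing I⁻.
No single 1,2-shift to an adjacent carbon would give a more-substituted cation, so no rearrangement occurs.

secondary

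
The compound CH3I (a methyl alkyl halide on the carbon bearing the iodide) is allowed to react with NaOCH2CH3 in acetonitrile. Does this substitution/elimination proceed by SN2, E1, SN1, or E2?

Conditions: a methyl substrate with a strong nucleophile in the polar aprotic solvent acetonitrile.
These conditions are the textbook signature of the SN2 pathway.
An unhindered substrate with a strong nucleophile in a polar aprotic solvent favours one-step backside displacement.

SN2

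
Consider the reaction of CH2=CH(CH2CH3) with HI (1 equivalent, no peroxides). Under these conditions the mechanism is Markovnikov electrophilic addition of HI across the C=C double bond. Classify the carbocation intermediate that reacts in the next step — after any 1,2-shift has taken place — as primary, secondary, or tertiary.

secondary

Step 1: Protonation of the alkene by HI: the π bond acts as the nucleophile and picks up H⁺, giving the more stable (Markovnikov) secondary carbocation. The H–I bond breaks heterolytically, releasing I⁻.
No single 1,2-shift to an adjacent carbon would give a more-substituted cation, so no rearrangement occurs.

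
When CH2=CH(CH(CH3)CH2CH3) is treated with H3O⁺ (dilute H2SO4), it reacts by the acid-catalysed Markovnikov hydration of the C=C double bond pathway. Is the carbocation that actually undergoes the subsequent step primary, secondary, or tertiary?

tertiary

Step 1: The π electrons of the C=C bond attack a proton of H3O⁺; Markovnikov addition places the new C–H on the less-substituted alkene carbon, so the positive charge ends up on the more-substituted carbon — a secondary carbocation. H2O is released.
Step 2: Carbocation rearrangement: a 1,2-hydride shift from the adjacent sec-butyl carbon converts the initially-formed secondary cation into the more stable tertiary cation.
The cation rearranges from secondary to tertiary via a 1,2-hydride shift from the adjacent sec-butyl carbon; the tertiary cation is what reacts next.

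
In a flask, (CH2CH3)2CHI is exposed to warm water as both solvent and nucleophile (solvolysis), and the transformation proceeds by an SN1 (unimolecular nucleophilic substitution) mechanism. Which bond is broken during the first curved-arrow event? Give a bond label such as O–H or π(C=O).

C–I

Step 1: The C–I bond breaks with both electrons going to the iodide; I⁻ leaves and a secondary carbocation remains.
The bond broken in this step is the C–I bond.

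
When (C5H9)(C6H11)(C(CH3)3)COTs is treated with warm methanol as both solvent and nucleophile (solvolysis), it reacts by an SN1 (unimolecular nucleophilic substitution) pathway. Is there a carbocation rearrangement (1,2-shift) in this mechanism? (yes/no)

The first-formed carbocation is tertiary.
No single 1,2-shift to an adjacent carbon would produce a more-substituted cation than the one already present, so no rearrangement occurs.

no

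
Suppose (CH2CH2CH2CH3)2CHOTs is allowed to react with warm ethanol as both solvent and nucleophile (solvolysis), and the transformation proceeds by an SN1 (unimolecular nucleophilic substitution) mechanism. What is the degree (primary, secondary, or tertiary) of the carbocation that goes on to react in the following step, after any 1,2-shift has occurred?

secondary

Step 1: Ionisation: the C–O σ-bond cleaves heterolytically; both bonding electrons depart with TsO⁻, leaving a secondary carbocation at the α-carbon.
No single 1,2-shift to an adjacent carbon would give a more-substituted cation, so no rearrangement occurs.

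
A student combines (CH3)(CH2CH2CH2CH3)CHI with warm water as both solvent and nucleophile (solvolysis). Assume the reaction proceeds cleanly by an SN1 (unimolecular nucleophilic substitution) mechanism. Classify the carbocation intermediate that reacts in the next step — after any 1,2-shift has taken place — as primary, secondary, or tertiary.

Step 1: Rate-determining heterolysis of the C–I bond gives I⁻ and a secondary carbocation.
No single 1,2-shift to an adjacent carbon would give a more-substituted cation, so no rearrangement occurs.

secondary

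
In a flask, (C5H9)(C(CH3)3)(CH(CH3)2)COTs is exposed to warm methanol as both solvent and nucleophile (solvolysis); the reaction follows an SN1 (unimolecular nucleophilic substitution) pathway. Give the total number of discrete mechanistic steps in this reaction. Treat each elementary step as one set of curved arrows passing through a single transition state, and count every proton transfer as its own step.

3

Step 1: Rate-determining heterolysis of the C–O bond gives TsO⁻ and a tertiary carbocation.
(No 1,2-shift: no single shift to an adjacent carbon would give a more stable cation.)
Step 2: CH3OH donates an oxygen lone pair into the empty p orbital of the cation, giving a protonated ether (an oxonium ion).
Step 3: A second solvent molecule removes the proton on oxygen, giving the neutral ether product.
Total: 3 elementary steps.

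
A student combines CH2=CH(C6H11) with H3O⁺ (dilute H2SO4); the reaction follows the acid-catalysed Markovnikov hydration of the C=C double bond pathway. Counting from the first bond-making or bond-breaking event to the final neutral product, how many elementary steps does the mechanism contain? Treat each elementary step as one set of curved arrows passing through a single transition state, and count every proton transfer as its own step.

4

Step 1: Electrophilic addition begins with the π(C=C) electrons forming a bond to the proton of H3O⁺. Following Markovnikov's rule, the resulting cation is secondary. H2O is released.
Step 2: A hydride (H with its bonding pair) migrates from the adjacent cyclohexyl carbon to the cationic centre — a 1,2-hydride shift — upgrading the secondary cation to a tertiary one.
Step 3: Nucleophilic capture of the cation by H2O produces the protonated alcohol (an oxonium ion).
Step 4: Proton transfer from the O–H of the oxonium ion to H2O completes the catalytic cycle and yields the alcohol.
Total: 4 elementary steps.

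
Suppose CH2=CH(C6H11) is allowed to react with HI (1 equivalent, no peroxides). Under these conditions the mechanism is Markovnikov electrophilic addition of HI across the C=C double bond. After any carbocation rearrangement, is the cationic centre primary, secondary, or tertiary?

Step 1: Protonation of the alkene by HI: the π bond acts as the nucleophile and picks up H⁺, giving the more stable (Markovnikov) secondary carbocation. The H–I bond breaks heterolytically, releasing I⁻.
Step 2: A hydride (H with its bonding pair) migrates from the adjacent cyclohexyl carbon to the cationic centre — a 1,2-hydride shift — upgrading the secondary cation to a tertiary one.
The cation rearranges from secondary to tertiary via a 1,2-hydride shift from the adjacent cyclohexyl carbon; the tertiary cation is what reacts next.

tertiary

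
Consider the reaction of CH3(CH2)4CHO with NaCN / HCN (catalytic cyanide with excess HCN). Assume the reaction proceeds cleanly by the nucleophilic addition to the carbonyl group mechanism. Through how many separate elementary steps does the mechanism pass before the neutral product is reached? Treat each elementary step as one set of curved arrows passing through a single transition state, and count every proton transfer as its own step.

Step 1: CN⁻ attacks the sp² carbonyl carbon; the C=O π bond breaks and the electrons end up as a lone pair on the alkoxide oxygen of the tetrahedral intermediate.
Step 2: The alkoxide is protonated in situ by undissociated HCN, yielding a cyanohydrin; the CN⁻ so formed carries on the cycle.
Total: 2 elementary steps.

2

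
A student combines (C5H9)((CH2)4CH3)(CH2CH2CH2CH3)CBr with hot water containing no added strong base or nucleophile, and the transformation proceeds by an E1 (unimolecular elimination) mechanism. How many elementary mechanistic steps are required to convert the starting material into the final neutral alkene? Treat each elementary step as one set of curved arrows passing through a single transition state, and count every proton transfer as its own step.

Step 1: The C–Br bond breaks with both electrons going to the bromide; Br⁻ leaves and a tertiary carbocation remains.
(No 1,2-shift: no single shift to an adjacent carbon would give a more stable cation.)
Step 2: A weak base (a water molecule from the solvent) removes a proton from a carbon adjacent to the cationic centre; the electrons of that C–H bond become the new π(C=C) bond, giving the alkene.
Total: 2 elementary steps.

2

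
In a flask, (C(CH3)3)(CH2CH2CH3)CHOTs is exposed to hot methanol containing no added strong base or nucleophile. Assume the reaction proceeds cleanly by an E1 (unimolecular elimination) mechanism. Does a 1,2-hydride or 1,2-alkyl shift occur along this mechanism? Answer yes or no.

yes

The first-formed carbocation is secondary.
The adjacent tert-butyl carbon has no hydrogen but bears methyl groups; migration of one methyl with its bonding pair (a 1,2-methyl shift) places the charge on a tertiary centre.
Tertiary is more stable than secondary, so the shift occurs.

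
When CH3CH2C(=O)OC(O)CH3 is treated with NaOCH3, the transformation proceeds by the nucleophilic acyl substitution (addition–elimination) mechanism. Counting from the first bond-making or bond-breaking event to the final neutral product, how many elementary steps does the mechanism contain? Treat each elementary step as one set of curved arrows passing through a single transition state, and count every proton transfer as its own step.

Step 1: A lone pair on the O of CH3O⁻ attacks the electrophilic acyl carbon; the π(C=O) electrons move onto oxygen, giving a tetrahedral intermediate.
Step 2: An oxygen lone pair re-forms the C=O π bond as the C–O σ-bond breaks; CH3CO2⁻ is expelled.
Total: 2 elementary steps.

2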